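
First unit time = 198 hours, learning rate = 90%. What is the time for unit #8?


Formula: T_n = T_1 * (learning_rate)^(log2(n)) where learning_rate = rate/100
Doublings = log2(8) = 3
T_n = 198 * 0.9^3
T_n = 198 * 0.729 = 144.3 hours

144.3 hours


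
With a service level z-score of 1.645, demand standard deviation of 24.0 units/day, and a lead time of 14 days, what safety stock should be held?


Formula: SS = z * sigma_d * sqrt(LT)
sqrt(LT) = sqrt(14) = 3.7417
SS = 1.645 * 24.0 * 3.7417
SS = 147.7 units

147.7 units


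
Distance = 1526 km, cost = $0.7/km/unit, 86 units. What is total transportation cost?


TC = dist * cost * units = 1526 * 0.7 * 86 = $91865.20

$91865.20


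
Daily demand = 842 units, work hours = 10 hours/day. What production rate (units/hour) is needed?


Formula: Production Rate = Daily Demand / Available Hours
Rate = 842 units/day / 10 hours/day
Rate = 84.2 units/hour

84.2 units/hour


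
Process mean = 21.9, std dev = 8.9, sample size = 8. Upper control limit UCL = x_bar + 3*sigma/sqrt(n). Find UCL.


UCL = 21.9 + 3 * 8.9 / sqrt(8)

31.34


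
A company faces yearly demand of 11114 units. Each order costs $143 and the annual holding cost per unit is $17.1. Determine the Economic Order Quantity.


Formula: EOQ = sqrt(2 * D * S / H)
Numerator: 2 * 11114 * 143 = 3178604
2DS/H = 3178604 / 17.1 = 185883.3
EOQ = sqrt(185883.3) = 431.1 units

431.1 units


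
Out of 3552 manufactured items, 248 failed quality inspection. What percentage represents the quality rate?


Formula: Quality Rate = Good Pieces / Total Pieces * 100
Good pieces = 3552 - 248 = 3304
QR = 3304 / 3552 * 100 = 93.0%

93.0%


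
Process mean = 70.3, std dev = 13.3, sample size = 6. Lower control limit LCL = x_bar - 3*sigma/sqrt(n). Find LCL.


LCL = 70.3 - 3 * 13.3 / sqrt(6)

54.01


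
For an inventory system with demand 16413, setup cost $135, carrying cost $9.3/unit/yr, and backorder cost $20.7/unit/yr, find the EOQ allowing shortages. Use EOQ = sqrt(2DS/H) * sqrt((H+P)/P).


Formula: EOQ* = sqrt(2DS/H) * sqrt((H+P)/P)
Base EOQ = sqrt(2*16413*135/9.3) = 690.29 units
Correction = sqrt((9.3+20.7)/20.7) = 1.20386
EOQ* = 690.29 * 1.20386 = 831.0 units

831.0 units


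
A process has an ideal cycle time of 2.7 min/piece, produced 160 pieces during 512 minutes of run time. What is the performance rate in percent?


Formula: Performance = (Ideal CT * Total Count) / Run Time * 100
Ideal output time = 2.7 * 160 = 432.0 min
Performance = 432.0 / 512 * 100 = 84.4%

84.4%


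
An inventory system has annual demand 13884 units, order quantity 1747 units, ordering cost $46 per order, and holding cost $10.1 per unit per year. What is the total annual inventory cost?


TC = 13884/1747 * 46 + 1747/2 * 10.1

$9187.93


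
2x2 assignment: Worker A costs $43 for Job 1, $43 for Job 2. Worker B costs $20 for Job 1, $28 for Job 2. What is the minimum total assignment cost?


Option 1: A->1 + B->2 = $43 + $28 = $71
Option 2: A->2 + B->1 = $43 + $20 = $63
Min cost = min($71, $63) = $63

$63


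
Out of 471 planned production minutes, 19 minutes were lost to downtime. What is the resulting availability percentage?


Formula: Availability = (Planned Time - Downtime) / Planned Time * 100
Uptime = 471 - 19 = 452 min
Availability = 452 / 471 * 100 = 96.0%

96.0%


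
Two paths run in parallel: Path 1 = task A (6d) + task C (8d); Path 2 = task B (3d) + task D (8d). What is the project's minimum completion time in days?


Path 1 = 6 + 8 = 14 days
Path 2 = 3 + 8 = 11 days
Duration = max(14, 11) = 14 days

14 days


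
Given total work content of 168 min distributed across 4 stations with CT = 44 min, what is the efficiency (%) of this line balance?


Formula: Efficiency = Sum of Task Times / (N_stations * CT) * 100
Total station capacity = 4 stations * 44 min = 176 min
Efficiency = 168 / 176 * 100 = 95.5%

95.5%


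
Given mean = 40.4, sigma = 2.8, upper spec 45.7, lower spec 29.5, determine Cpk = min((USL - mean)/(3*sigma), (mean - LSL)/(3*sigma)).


Cpu = (45.7 - 40.4) / (3 * 2.8) = 0.63
Cpl = (40.4 - 29.5) / (3 * 2.8) = 1.3
Cpk = min(0.63, 1.3) = 0.63

0.63


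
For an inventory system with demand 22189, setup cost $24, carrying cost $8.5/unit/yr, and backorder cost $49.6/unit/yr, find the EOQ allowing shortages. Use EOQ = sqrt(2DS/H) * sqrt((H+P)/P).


Formula: EOQ* = sqrt(2DS/H) * sqrt((H+P)/P)
Base EOQ = sqrt(2*22189*24/8.5) = 353.98 units
Correction = sqrt((8.5+49.6)/49.6) = 1.0823
EOQ* = 353.98 * 1.0823 = 383.1 units

383.1 units


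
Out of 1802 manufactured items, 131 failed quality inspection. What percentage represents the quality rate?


Formula: Quality Rate = Good Pieces / Total Pieces * 100
Good pieces = 1802 - 131 = 1671
QR = 1671 / 1802 * 100 = 92.7%

92.7%


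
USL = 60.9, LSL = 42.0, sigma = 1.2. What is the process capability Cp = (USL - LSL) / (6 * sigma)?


Cp = (60.9 - 42.0) / (6 * 1.2)

2.63


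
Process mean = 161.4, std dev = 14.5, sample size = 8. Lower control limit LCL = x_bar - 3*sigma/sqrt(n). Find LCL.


LCL = 161.4 - 3 * 14.5 / sqrt(8)

146.02


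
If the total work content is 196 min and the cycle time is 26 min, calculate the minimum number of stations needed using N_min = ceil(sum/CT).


Formula: N_min = ceil(Sum of Task Times / Cycle Time)
N_min = ceil(196 min / 26 min) = ceil(7.5385)
N_min = 8 stations

8


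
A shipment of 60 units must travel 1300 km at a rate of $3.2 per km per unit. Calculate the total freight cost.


TC = dist * cost * units = 1300 * 3.2 * 60 = $249600.00

$249600.00


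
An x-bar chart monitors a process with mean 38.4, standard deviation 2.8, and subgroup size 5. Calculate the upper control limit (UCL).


UCL = 38.4 + 3 * 2.8 / sqrt(5)

42.16


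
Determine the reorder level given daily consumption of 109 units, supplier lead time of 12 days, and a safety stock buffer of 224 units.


Formula: ROP = (Daily Demand * Lead Time) + Safety Stock
Demand during lead time = 109 * 12 = 1308 units
ROP = 1308 + 224 = 1532 units

1532 units


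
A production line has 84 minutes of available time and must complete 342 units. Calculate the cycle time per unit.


Formula: CT = Available Time / Number of Units
CT = 84 min / 342 units
CT = 0.25 min/unit

0.25 min/unit


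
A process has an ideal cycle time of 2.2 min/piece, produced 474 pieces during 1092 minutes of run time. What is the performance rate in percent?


Formula: Performance = (Ideal CT * Total Count) / Run Time * 100
Ideal output time = 2.2 * 474 = 1042.8 min
Performance = 1042.8 / 1092 * 100 = 95.5%

95.5%


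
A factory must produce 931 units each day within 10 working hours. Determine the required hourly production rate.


Formula: Production Rate = Daily Demand / Available Hours
Rate = 931 units/day / 10 hours/day
Rate = 93.1 units/hour

93.1 units/hour


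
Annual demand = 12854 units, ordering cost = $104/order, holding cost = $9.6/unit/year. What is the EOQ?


Formula: EOQ = sqrt(2 * D * S / H)
Numerator: 2 * 12854 * 104 = 2673632
2DS/H = 2673632 / 9.6 = 278503.3
EOQ = sqrt(278503.3) = 527.7 units

527.7 units


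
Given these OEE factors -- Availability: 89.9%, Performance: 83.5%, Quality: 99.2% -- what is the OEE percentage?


Formula: OEE = Availability * Performance * Quality / 10000
A * P = 89.9% * 83.5% / 100 = 75.07%
OEE = 75.07% * 99.2% / 100 = 74.5%

74.5%


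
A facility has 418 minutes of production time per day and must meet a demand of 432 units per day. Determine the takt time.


Formula: Takt Time = Available Production Time / Customer Demand
Takt = 418 min/day / 432 units/day
Takt = 0.97 min/unit

0.97 min/unit


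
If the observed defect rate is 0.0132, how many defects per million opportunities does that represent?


DPMO = defect_rate * 1000000 = 0.0132 * 1000000

13200


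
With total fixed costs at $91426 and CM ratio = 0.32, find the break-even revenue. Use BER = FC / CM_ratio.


Formula: BER = Fixed Costs / Contribution Margin Ratio
BER = $91426 / 0.32
BER = $285706.25 (to the nearest cent)

$285706.25


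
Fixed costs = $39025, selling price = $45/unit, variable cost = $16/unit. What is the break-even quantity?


Formula: BEQ = Fixed Costs / (Price - Variable Cost)
Contribution margin = $45 - $16 = $29/unit
BEQ = ceil($39025 / $29/unit) = ceil(1345.69) = 1346 units

1346 units


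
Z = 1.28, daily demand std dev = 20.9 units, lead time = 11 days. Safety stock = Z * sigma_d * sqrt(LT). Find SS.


Formula: SS = z * sigma_d * sqrt(LT)
sqrt(LT) = sqrt(11) = 3.3166
SS = 1.28 * 20.9 * 3.3166
SS = 88.7 units

88.7 units


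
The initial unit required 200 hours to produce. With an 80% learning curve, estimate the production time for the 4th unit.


Formula: T_n = T_1 * (learning_rate)^(log2(n)) where learning_rate = rate/100
Doublings = log2(4) = 2
T_n = 200 * 0.8^2
T_n = 200 * 0.64 = 128.0 hours

128.0 hours


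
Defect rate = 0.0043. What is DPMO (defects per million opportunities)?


DPMO = defect_rate * 1000000 = 0.0043 * 1000000

4300


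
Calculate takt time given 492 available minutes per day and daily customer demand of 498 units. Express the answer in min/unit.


Formula: Takt Time = Available Production Time / Customer Demand
Takt = 492 min/day / 498 units/day
Takt = 0.99 min/unit

0.99 min/unit


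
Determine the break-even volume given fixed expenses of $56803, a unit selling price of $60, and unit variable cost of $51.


Formula: BEQ = Fixed Costs / (Price - Variable Cost)
Contribution margin = $60 - $51 = $9/unit
BEQ = ceil($56803 / $9/unit) = ceil(6311.44) = 6312 units

6312 units


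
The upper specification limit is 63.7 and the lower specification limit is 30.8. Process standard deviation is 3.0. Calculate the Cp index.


Cp = (63.7 - 30.8) / (6 * 3.0)

1.83


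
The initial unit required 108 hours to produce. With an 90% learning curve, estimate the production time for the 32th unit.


Formula: T_n = T_1 * (learning_rate)^(log2(n)) where learning_rate = rate/100
Doublings = log2(32) = 5
T_n = 108 * 0.9^5
T_n = 108 * 0.5905 = 63.8 hours

63.8 hours


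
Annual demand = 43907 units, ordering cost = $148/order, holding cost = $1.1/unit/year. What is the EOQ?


Formula: EOQ = sqrt(2 * D * S / H)
Numerator: 2 * 43907 * 148 = 12996472
2DS/H = 12996472 / 1.1 = 11814974.5
EOQ = sqrt(11814974.5) = 3437.3 units

3437.3 units


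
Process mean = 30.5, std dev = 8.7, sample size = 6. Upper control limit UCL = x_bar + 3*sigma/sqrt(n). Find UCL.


UCL = 30.5 + 3 * 8.7 / sqrt(6)

41.16


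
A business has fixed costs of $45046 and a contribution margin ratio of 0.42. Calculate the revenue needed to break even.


Formula: BER = Fixed Costs / Contribution Margin Ratio
BER = $45046 / 0.42
BER = $107252.38 (to the nearest cent)

$107252.38


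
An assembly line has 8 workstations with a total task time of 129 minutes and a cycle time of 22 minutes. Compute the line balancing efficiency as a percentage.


Formula: Efficiency = Sum of Task Times / (N_stations * CT) * 100
Total station capacity = 8 stations * 22 min = 176 min
Efficiency = 129 / 176 * 100 = 73.3%

73.3%


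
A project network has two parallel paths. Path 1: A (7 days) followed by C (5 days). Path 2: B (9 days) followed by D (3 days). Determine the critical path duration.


Path 1 = 7 + 5 = 12 days
Path 2 = 9 + 3 = 12 days
Duration = max(12, 12) = 12 days

12 days


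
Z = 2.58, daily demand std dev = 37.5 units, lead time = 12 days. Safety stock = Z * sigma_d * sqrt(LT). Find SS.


Formula: SS = z * sigma_d * sqrt(LT)
sqrt(LT) = sqrt(12) = 3.4641
SS = 2.58 * 37.5 * 3.4641
SS = 335.2 units

335.2 units


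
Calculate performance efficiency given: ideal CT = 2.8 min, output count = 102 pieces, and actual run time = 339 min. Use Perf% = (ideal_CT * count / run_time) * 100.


Formula: Performance = (Ideal CT * Total Count) / Run Time * 100
Ideal output time = 2.8 * 102 = 285.6 min
Performance = 285.6 / 339 * 100 = 84.2%

84.2%


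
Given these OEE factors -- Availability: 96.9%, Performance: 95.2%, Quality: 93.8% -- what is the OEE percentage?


Formula: OEE = Availability * Performance * Quality / 10000
A * P = 96.9% * 95.2% / 100 = 92.25%
OEE = 92.25% * 93.8% / 100 = 86.5%

86.5%


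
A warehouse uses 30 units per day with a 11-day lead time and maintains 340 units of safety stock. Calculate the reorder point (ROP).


Formula: ROP = (Daily Demand * Lead Time) + Safety Stock
Demand during lead time = 30 * 11 = 330 units
ROP = 330 + 340 = 670 units

670 units


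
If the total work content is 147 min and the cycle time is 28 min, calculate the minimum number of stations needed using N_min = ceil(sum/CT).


Formula: N_min = ceil(Sum of Task Times / Cycle Time)
N_min = ceil(147 min / 28 min) = ceil(5.25)
N_min = 6 stations

6


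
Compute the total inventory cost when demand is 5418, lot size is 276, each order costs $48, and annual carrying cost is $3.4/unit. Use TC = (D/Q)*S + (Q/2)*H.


TC = 5418/276 * 48 + 276/2 * 3.4

$1411.46


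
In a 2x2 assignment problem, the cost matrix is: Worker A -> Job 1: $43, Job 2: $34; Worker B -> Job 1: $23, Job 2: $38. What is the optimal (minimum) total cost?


Option 1: A->1 + B->2 = $43 + $38 = $81
Option 2: A->2 + B->1 = $34 + $23 = $57
Min cost = min($81, $57) = $57

$57


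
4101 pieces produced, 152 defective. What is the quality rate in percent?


Formula: Quality Rate = Good Pieces / Total Pieces * 100
Good pieces = 4101 - 152 = 3949
QR = 3949 / 4101 * 100 = 96.3%

96.3%


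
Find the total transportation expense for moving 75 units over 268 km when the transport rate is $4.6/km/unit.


TC = dist * cost * units = 268 * 4.6 * 75 = $92460.00

$92460.00


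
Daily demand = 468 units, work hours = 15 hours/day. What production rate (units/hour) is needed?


Formula: Production Rate = Daily Demand / Available Hours
Rate = 468 units/day / 15 hours/day
Rate = 31.2 units/hour

31.2 units/hour


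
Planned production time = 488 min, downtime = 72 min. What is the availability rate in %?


Formula: Availability = (Planned Time - Downtime) / Planned Time * 100
Uptime = 488 - 72 = 416 min
Availability = 416 / 488 * 100 = 85.2%

85.2%


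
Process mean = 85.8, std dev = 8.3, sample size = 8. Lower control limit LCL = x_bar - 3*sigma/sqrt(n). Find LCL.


LCL = 85.8 - 3 * 8.3 / sqrt(8)

77.0


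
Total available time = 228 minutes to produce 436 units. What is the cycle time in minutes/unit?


Formula: CT = Available Time / Number of Units
CT = 228 min / 436 units
CT = 0.52 min/unit

0.52 min/unit


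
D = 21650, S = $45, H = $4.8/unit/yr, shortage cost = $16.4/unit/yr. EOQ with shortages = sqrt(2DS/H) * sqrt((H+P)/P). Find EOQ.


Formula: EOQ* = sqrt(2DS/H) * sqrt((H+P)/P)
Base EOQ = sqrt(2*21650*45/4.8) = 637.13 units
Correction = sqrt((4.8+16.4)/16.4) = 1.13696
EOQ* = 637.13 * 1.13696 = 724.4 units

724.4 units


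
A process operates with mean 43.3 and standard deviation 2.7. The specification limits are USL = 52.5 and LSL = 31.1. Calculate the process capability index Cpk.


Cpu = (52.5 - 43.3) / (3 * 2.7) = 1.14
Cpl = (43.3 - 31.1) / (3 * 2.7) = 1.51
Cpk = min(1.14, 1.51) = 1.14

1.14


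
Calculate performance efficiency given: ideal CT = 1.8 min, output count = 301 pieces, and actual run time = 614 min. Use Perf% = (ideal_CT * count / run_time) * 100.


Formula: Performance = (Ideal CT * Total Count) / Run Time * 100
Ideal output time = 1.8 * 301 = 541.8 min
Performance = 541.8 / 614 * 100 = 88.2%

88.2%


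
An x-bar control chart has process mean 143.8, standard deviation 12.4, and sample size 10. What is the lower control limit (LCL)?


LCL = 143.8 - 3 * 12.4 / sqrt(10)

132.04


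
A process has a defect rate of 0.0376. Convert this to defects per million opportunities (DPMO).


DPMO = defect_rate * 1000000 = 0.0376 * 1000000

37600


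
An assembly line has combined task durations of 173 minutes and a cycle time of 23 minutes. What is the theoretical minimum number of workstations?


Formula: N_min = ceil(Sum of Task Times / Cycle Time)
N_min = ceil(173 min / 23 min) = ceil(7.5217)
N_min = 8 stations

8


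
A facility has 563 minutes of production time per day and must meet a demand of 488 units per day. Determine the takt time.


Formula: Takt Time = Available Production Time / Customer Demand
Takt = 563 min/day / 488 units/day
Takt = 1.15 min/unit

1.15 min/unit


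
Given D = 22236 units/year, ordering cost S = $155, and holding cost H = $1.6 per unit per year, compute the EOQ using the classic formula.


Formula: EOQ = sqrt(2 * D * S / H)
Numerator: 2 * 22236 * 155 = 6893160
2DS/H = 6893160 / 1.6 = 4308225.0
EOQ = sqrt(4308225.0) = 2075.6 units

2075.6 units


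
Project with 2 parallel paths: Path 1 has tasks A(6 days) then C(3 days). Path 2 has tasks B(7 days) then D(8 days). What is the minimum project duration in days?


Path 1 = 6 + 3 = 9 days
Path 2 = 7 + 8 = 15 days
Duration = max(9, 15) = 15 days

15 days


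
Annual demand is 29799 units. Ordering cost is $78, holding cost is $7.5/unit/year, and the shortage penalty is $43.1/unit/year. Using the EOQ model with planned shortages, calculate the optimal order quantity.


Formula: EOQ* = sqrt(2DS/H) * sqrt((H+P)/P)
Base EOQ = sqrt(2*29799*78/7.5) = 787.29 units
Correction = sqrt((7.5+43.1)/43.1) = 1.08352
EOQ* = 787.29 * 1.08352 = 853.0 units

853.0 units


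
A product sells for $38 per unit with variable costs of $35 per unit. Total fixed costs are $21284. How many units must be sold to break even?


Formula: BEQ = Fixed Costs / (Price - Variable Cost)
Contribution margin = $38 - $35 = $3/unit
BEQ = ceil($21284 / $3/unit) = ceil(7094.67) = 7095 units

7095 units


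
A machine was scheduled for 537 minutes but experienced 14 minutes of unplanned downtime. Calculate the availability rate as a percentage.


Formula: Availability = (Planned Time - Downtime) / Planned Time * 100
Uptime = 537 - 14 = 523 min
Availability = 523 / 537 * 100 = 97.4%

97.4%


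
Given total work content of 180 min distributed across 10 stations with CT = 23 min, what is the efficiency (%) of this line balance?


Formula: Efficiency = Sum of Task Times / (N_stations * CT) * 100
Total station capacity = 10 stations * 23 min = 230 min
Efficiency = 180 / 230 * 100 = 78.3%

78.3%


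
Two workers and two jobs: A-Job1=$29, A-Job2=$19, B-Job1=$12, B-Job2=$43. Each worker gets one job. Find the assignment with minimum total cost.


Option 1: A->1 + B->2 = $29 + $43 = $72
Option 2: A->2 + B->1 = $19 + $12 = $31
Min cost = min($72, $31) = $31

$31


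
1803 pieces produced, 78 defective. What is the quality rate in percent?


Formula: Quality Rate = Good Pieces / Total Pieces * 100
Good pieces = 1803 - 78 = 1725
QR = 1725 / 1803 * 100 = 95.7%

95.7%


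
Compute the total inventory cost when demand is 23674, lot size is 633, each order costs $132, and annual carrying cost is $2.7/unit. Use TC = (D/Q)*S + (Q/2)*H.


TC = 23674/633 * 132 + 633/2 * 2.7

$5791.31


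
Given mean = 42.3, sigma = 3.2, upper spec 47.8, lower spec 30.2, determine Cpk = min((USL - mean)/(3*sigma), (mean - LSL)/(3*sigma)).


Cpu = (47.8 - 42.3) / (3 * 3.2) = 0.57
Cpl = (42.3 - 30.2) / (3 * 3.2) = 1.26
Cpk = min(0.57, 1.26) = 0.57

0.57


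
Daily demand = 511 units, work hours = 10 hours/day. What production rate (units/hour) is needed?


Formula: Production Rate = Daily Demand / Available Hours
Rate = 511 units/day / 10 hours/day
Rate = 51.1 units/hour

51.1 units/hour


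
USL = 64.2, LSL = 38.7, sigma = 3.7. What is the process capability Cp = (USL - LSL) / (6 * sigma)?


Cp = (64.2 - 38.7) / (6 * 3.7)

1.15


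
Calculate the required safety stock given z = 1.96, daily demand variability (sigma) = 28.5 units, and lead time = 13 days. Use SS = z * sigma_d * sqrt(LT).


Formula: SS = z * sigma_d * sqrt(LT)
sqrt(LT) = sqrt(13) = 3.6056
SS = 1.96 * 28.5 * 3.6056
SS = 201.4 units

201.4 units


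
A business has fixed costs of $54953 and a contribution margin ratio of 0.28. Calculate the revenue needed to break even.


Formula: BER = Fixed Costs / Contribution Margin Ratio
BER = $54953 / 0.28
BER = $196260.71 (to the nearest cent)

$196260.71


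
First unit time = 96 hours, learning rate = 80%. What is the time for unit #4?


Formula: T_n = T_1 * (learning_rate)^(log2(n)) where learning_rate = rate/100
Doublings = log2(4) = 2
T_n = 96 * 0.8^2
T_n = 96 * 0.64 = 61.4 hours

61.4 hours


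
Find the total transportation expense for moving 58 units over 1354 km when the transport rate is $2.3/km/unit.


TC = dist * cost * units = 1354 * 2.3 * 58 = $180623.60

$180623.60


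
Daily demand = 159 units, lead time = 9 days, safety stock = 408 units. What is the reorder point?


Formula: ROP = (Daily Demand * Lead Time) + Safety Stock
Demand during lead time = 159 * 9 = 1431 units
ROP = 1431 + 408 = 1839 units

1839 units


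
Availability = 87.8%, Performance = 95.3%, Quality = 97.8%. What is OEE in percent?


Formula: OEE = Availability * Performance * Quality / 10000
A * P = 87.8% * 95.3% / 100 = 83.67%
OEE = 83.67% * 97.8% / 100 = 81.8%

81.8%


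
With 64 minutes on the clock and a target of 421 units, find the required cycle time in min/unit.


Formula: CT = Available Time / Number of Units
CT = 64 min / 421 units
CT = 0.15 min/unit

0.15 min/unit


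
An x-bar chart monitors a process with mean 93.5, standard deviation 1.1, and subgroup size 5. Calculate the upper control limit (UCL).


UCL = 93.5 + 3 * 1.1 / sqrt(5)

94.98


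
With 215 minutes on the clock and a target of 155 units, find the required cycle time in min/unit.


Formula: CT = Available Time / Number of Units
CT = 215 min / 155 units
CT = 1.39 min/unit

1.39 min/unit


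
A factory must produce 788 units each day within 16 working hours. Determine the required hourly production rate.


Formula: Production Rate = Daily Demand / Available Hours
Rate = 788 units/day / 16 hours/day
Rate = 49.3 units/hour

49.3 units/hour


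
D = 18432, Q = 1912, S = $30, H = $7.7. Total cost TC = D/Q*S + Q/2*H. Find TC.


TC = 18432/1912 * 30 + 1912/2 * 7.7

$7650.41


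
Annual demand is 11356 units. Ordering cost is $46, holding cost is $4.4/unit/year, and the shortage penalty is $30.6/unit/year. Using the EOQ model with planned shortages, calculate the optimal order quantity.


Formula: EOQ* = sqrt(2DS/H) * sqrt((H+P)/P)
Base EOQ = sqrt(2*11356*46/4.4) = 487.28 units
Correction = sqrt((4.4+30.6)/30.6) = 1.06948
EOQ* = 487.28 * 1.06948 = 521.1 units

521.1 units


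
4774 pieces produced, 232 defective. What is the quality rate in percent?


Formula: Quality Rate = Good Pieces / Total Pieces * 100
Good pieces = 4774 - 232 = 4542
QR = 4542 / 4774 * 100 = 95.1%

95.1%


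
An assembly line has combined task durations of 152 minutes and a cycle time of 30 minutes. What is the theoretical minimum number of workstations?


Formula: N_min = ceil(Sum of Task Times / Cycle Time)
N_min = ceil(152 min / 30 min) = ceil(5.0667)
N_min = 6 stations

6


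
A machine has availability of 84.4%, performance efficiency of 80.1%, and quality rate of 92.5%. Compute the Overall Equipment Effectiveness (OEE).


Formula: OEE = Availability * Performance * Quality / 10000
A * P = 84.4% * 80.1% / 100 = 67.6%
OEE = 67.6% * 92.5% / 100 = 62.5%

62.5%


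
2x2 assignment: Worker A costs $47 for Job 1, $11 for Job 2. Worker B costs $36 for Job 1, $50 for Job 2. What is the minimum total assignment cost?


Option 1: A->1 + B->2 = $47 + $50 = $97
Option 2: A->2 + B->1 = $11 + $36 = $47
Min cost = min($97, $47) = $47

$47


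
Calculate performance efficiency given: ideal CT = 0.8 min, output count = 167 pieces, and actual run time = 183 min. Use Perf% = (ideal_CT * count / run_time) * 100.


Formula: Performance = (Ideal CT * Total Count) / Run Time * 100
Ideal output time = 0.8 * 167 = 133.6 min
Performance = 133.6 / 183 * 100 = 73.0%

73.0%


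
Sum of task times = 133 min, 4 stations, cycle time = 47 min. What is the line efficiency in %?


Formula: Efficiency = Sum of Task Times / (N_stations * CT) * 100
Total station capacity = 4 stations * 47 min = 188 min
Efficiency = 133 / 188 * 100 = 70.7%

70.7%


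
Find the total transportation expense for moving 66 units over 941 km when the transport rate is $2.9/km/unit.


TC = dist * cost * units = 941 * 2.9 * 66 = $180107.40

$180107.40


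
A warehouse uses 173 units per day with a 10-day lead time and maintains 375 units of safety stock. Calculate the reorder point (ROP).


Formula: ROP = (Daily Demand * Lead Time) + Safety Stock
Demand during lead time = 173 * 10 = 1730 units
ROP = 1730 + 375 = 2105 units

2105 units


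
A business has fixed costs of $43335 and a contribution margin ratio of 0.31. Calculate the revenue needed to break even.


Formula: BER = Fixed Costs / Contribution Margin Ratio
BER = $43335 / 0.31
BER = $139790.32 (to the nearest cent)

$139790.32


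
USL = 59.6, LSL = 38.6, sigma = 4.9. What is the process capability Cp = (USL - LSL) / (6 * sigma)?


Cp = (59.6 - 38.6) / (6 * 4.9)

0.71


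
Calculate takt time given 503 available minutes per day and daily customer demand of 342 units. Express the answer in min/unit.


Formula: Takt Time = Available Production Time / Customer Demand
Takt = 503 min/day / 342 units/day
Takt = 1.47 min/unit

1.47 min/unit


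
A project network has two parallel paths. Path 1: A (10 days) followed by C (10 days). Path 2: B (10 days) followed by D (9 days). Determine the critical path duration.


Path 1 = 10 + 10 = 20 days
Path 2 = 10 + 9 = 19 days
Duration = max(20, 19) = 20 days

20 days


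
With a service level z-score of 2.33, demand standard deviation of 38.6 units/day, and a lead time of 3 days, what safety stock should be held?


Formula: SS = z * sigma_d * sqrt(LT)
sqrt(LT) = sqrt(3) = 1.7321
SS = 2.33 * 38.6 * 1.7321
SS = 155.8 units

155.8 units


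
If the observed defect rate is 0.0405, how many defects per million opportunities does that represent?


DPMO = defect_rate * 1000000 = 0.0405 * 1000000

40500


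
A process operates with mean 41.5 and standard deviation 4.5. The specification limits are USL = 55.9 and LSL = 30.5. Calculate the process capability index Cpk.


Cpu = (55.9 - 41.5) / (3 * 4.5) = 1.07
Cpl = (41.5 - 30.5) / (3 * 4.5) = 0.81
Cpk = min(1.07, 0.81) = 0.81

0.81


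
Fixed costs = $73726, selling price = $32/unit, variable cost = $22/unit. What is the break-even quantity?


Formula: BEQ = Fixed Costs / (Price - Variable Cost)
Contribution margin = $32 - $22 = $10/unit
BEQ = ceil($73726 / $10/unit) = ceil(7372.6) = 7373 units

7373 units


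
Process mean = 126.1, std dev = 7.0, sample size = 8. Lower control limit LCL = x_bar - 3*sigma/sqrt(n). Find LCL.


LCL = 126.1 - 3 * 7.0 / sqrt(8)

118.68


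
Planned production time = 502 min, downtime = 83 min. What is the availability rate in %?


Formula: Availability = (Planned Time - Downtime) / Planned Time * 100
Uptime = 502 - 83 = 419 min
Availability = 419 / 502 * 100 = 83.5%

83.5%


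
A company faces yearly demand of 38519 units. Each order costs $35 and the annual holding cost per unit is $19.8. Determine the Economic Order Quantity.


Formula: EOQ = sqrt(2 * D * S / H)
Numerator: 2 * 38519 * 35 = 2696330
2DS/H = 2696330 / 19.8 = 136178.3
EOQ = sqrt(136178.3) = 369.0 units

369.0 units


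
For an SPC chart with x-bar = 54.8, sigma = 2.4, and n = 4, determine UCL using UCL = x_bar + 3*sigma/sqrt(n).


UCL = 54.8 + 3 * 2.4 / sqrt(4)

58.4


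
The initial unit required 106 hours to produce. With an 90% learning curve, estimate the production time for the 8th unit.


Formula: T_n = T_1 * (learning_rate)^(log2(n)) where learning_rate = rate/100
Doublings = log2(8) = 3
T_n = 106 * 0.9^3
T_n = 106 * 0.729 = 77.3 hours

77.3 hours


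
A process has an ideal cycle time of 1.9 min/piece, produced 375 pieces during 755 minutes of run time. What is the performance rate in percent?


Formula: Performance = (Ideal CT * Total Count) / Run Time * 100
Ideal output time = 1.9 * 375 = 712.5 min
Performance = 712.5 / 755 * 100 = 94.4%

94.4%


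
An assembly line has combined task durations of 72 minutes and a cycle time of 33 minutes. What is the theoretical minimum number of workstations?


Formula: N_min = ceil(Sum of Task Times / Cycle Time)
N_min = ceil(72 min / 33 min) = ceil(2.1818)
N_min = 3 stations

3


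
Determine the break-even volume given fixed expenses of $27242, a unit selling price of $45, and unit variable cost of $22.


Formula: BEQ = Fixed Costs / (Price - Variable Cost)
Contribution margin = $45 - $22 = $23/unit
BEQ = ceil($27242 / $23/unit) = ceil(1184.43) = 1185 units

1185 units


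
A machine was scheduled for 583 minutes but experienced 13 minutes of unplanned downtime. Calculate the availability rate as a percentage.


Formula: Availability = (Planned Time - Downtime) / Planned Time * 100
Uptime = 583 - 13 = 570 min
Availability = 570 / 583 * 100 = 97.8%

97.8%


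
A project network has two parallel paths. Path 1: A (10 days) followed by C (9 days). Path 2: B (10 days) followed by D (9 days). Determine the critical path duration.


Path 1 = 10 + 9 = 19 days
Path 2 = 10 + 9 = 19 days
Duration = max(19, 19) = 19 days

19 days


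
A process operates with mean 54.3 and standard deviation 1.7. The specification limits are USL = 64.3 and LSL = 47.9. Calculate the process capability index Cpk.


Cpu = (64.3 - 54.3) / (3 * 1.7) = 1.96
Cpl = (54.3 - 47.9) / (3 * 1.7) = 1.25
Cpk = min(1.96, 1.25) = 1.25

1.25


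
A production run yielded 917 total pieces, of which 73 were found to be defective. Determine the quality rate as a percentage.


Formula: Quality Rate = Good Pieces / Total Pieces * 100
Good pieces = 917 - 73 = 844
QR = 844 / 917 * 100 = 92.0%

92.0%


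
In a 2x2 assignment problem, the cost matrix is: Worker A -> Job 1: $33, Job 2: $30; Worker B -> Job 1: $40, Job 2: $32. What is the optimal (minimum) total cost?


Option 1: A->1 + B->2 = $33 + $32 = $65
Option 2: A->2 + B->1 = $30 + $40 = $70
Min cost = min($65, $70) = $65

$65


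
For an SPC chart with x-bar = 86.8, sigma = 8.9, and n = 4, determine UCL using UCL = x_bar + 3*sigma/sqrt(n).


UCL = 86.8 + 3 * 8.9 / sqrt(4)

100.15


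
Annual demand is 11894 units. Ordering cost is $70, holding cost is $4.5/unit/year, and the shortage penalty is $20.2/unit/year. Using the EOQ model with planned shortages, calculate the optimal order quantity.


Formula: EOQ* = sqrt(2DS/H) * sqrt((H+P)/P)
Base EOQ = sqrt(2*11894*70/4.5) = 608.31 units
Correction = sqrt((4.5+20.2)/20.2) = 1.10579
EOQ* = 608.31 * 1.10579 = 672.7 units

672.7 units


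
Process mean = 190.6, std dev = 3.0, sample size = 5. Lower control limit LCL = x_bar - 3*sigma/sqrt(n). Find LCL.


LCL = 190.6 - 3 * 3.0 / sqrt(5)

186.58


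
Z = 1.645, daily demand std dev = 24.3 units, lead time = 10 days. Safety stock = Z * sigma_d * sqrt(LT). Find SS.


Formula: SS = z * sigma_d * sqrt(LT)
sqrt(LT) = sqrt(10) = 3.1623
SS = 1.645 * 24.3 * 3.1623
SS = 126.4 units

126.4 units


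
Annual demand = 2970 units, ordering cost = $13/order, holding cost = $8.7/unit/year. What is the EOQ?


Formula: EOQ = sqrt(2 * D * S / H)
Numerator: 2 * 2970 * 13 = 77220
2DS/H = 77220 / 8.7 = 8875.9
EOQ = sqrt(8875.9) = 94.2 units

94.2 units


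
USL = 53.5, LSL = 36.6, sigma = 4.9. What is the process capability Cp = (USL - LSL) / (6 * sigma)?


Cp = (53.5 - 36.6) / (6 * 4.9)

0.57


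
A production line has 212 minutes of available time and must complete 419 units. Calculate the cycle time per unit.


Formula: CT = Available Time / Number of Units
CT = 212 min / 419 units
CT = 0.51 min/unit

0.51 min/unit


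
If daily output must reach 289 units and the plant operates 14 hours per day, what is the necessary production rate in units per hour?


Formula: Production Rate = Daily Demand / Available Hours
Rate = 289 units/day / 14 hours/day
Rate = 20.6 units/hour

20.6 units/hour


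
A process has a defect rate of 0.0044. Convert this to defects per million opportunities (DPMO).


DPMO = defect_rate * 1000000 = 0.0044 * 1000000

4400


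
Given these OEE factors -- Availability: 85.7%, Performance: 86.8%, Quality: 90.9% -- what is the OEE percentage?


Formula: OEE = Availability * Performance * Quality / 10000
A * P = 85.7% * 86.8% / 100 = 74.39%
OEE = 74.39% * 90.9% / 100 = 67.6%

67.6%


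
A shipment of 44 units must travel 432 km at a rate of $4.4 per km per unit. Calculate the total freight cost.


TC = dist * cost * units = 432 * 4.4 * 44 = $83635.20

$83635.20


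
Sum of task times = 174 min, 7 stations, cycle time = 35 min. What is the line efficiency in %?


Formula: Efficiency = Sum of Task Times / (N_stations * CT) * 100
Total station capacity = 7 stations * 35 min = 245 min
Efficiency = 174 / 245 * 100 = 71.0%

71.0%


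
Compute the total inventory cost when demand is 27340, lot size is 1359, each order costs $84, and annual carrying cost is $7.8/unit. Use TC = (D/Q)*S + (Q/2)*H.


TC = 27340/1359 * 84 + 1359/2 * 7.8

$6989.99


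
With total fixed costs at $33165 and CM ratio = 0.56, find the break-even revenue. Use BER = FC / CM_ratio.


Formula: BER = Fixed Costs / Contribution Margin Ratio
BER = $33165 / 0.56
BER = $59223.21 (to the nearest cent)

$59223.21


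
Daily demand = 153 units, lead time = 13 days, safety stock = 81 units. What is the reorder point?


Formula: ROP = (Daily Demand * Lead Time) + Safety Stock
Demand during lead time = 153 * 13 = 1989 units
ROP = 1989 + 81 = 2070 units

2070 units


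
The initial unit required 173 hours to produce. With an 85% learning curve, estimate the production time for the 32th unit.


Formula: T_n = T_1 * (learning_rate)^(log2(n)) where learning_rate = rate/100
Doublings = log2(32) = 5
T_n = 173 * 0.85^5
T_n = 173 * 0.4437 = 76.8 hours

76.8 hours


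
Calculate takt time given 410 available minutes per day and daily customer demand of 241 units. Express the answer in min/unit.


Formula: Takt Time = Available Production Time / Customer Demand
Takt = 410 min/day / 241 units/day
Takt = 1.7 min/unit

1.7 min/unit


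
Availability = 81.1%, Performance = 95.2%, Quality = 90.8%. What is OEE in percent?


Formula: OEE = Availability * Performance * Quality / 10000
A * P = 81.1% * 95.2% / 100 = 77.21%
OEE = 77.21% * 90.8% / 100 = 70.1%

70.1%


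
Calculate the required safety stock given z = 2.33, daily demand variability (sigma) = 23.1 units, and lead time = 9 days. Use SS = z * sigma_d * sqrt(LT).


Formula: SS = z * sigma_d * sqrt(LT)
sqrt(LT) = sqrt(9) = 3.0
SS = 2.33 * 23.1 * 3.0
SS = 161.5 units

161.5 units


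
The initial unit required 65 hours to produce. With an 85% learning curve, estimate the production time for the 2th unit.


Formula: T_n = T_1 * (learning_rate)^(log2(n)) where learning_rate = rate/100
Doublings = log2(2) = 1
T_n = 65 * 0.85^1
T_n = 65 * 0.85 = 55.3 hours

55.3 hours


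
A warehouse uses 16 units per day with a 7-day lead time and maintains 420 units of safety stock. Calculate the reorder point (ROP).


Formula: ROP = (Daily Demand * Lead Time) + Safety Stock
Demand during lead time = 16 * 7 = 112 units
ROP = 112 + 420 = 532 units

532 units


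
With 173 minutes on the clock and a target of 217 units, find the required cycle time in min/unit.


Formula: CT = Available Time / Number of Units
CT = 173 min / 217 units
CT = 0.8 min/unit

0.8 min/unit


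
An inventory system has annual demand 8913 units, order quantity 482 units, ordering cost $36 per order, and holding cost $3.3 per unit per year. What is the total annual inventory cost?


TC = 8913/482 * 36 + 482/2 * 3.3

$1461.00


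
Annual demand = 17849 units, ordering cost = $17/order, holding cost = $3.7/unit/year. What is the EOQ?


Formula: EOQ = sqrt(2 * D * S / H)
Numerator: 2 * 17849 * 17 = 606866
2DS/H = 606866 / 3.7 = 164017.8
EOQ = sqrt(164017.8) = 405.0 units

405.0 units


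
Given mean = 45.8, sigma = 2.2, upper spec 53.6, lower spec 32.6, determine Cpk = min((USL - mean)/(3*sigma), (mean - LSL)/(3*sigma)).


Cpu = (53.6 - 45.8) / (3 * 2.2) = 1.18
Cpl = (45.8 - 32.6) / (3 * 2.2) = 2.0
Cpk = min(1.18, 2.0) = 1.18

1.18


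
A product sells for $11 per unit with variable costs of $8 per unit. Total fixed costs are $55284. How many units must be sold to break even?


Formula: BEQ = Fixed Costs / (Price - Variable Cost)
Contribution margin = $11 - $8 = $3/unit
BEQ = ceil($55284 / $3/unit) = ceil(18428.0) = 18428 units

18428 units


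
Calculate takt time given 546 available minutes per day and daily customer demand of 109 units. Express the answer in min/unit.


Formula: Takt Time = Available Production Time / Customer Demand
Takt = 546 min/day / 109 units/day
Takt = 5.01 min/unit

5.01 min/unit


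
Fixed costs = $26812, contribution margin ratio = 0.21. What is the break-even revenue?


Formula: BER = Fixed Costs / Contribution Margin Ratio
BER = $26812 / 0.21
BER = $127676.19 (to the nearest cent)

$127676.19


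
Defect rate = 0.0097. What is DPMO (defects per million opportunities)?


DPMO = defect_rate * 1000000 = 0.0097 * 1000000

9700


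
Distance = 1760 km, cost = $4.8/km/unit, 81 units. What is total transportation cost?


TC = dist * cost * units = 1760 * 4.8 * 81 = $684288.00

$684288.00


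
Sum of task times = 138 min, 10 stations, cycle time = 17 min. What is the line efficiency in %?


Formula: Efficiency = Sum of Task Times / (N_stations * CT) * 100
Total station capacity = 10 stations * 17 min = 170 min
Efficiency = 138 / 170 * 100 = 81.2%

81.2%


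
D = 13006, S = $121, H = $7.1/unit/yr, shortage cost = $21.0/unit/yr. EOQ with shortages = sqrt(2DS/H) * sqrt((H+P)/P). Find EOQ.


Formula: EOQ* = sqrt(2DS/H) * sqrt((H+P)/P)
Base EOQ = sqrt(2*13006*121/7.1) = 665.81 units
Correction = sqrt((7.1+21.0)/21.0) = 1.15676
EOQ* = 665.81 * 1.15676 = 770.2 units

770.2 units


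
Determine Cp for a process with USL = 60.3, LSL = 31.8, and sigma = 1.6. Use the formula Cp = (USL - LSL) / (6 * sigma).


Cp = (60.3 - 31.8) / (6 * 1.6)

2.97


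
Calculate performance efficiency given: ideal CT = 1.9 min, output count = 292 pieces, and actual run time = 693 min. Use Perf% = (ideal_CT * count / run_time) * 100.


Formula: Performance = (Ideal CT * Total Count) / Run Time * 100
Ideal output time = 1.9 * 292 = 554.8 min
Performance = 554.8 / 693 * 100 = 80.1%

80.1%


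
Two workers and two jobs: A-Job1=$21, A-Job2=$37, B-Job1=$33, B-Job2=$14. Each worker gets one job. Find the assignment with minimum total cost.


Option 1: A->1 + B->2 = $21 + $14 = $35
Option 2: A->2 + B->1 = $37 + $33 = $70
Min cost = min($35, $70) = $35

$35


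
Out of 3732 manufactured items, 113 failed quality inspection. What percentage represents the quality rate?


Formula: Quality Rate = Good Pieces / Total Pieces * 100
Good pieces = 3732 - 113 = 3619
QR = 3619 / 3732 * 100 = 97.0%

97.0%


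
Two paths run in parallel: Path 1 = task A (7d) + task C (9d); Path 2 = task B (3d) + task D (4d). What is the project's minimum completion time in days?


Path 1 = 7 + 9 = 16 days
Path 2 = 3 + 4 = 7 days
Duration = max(16, 7) = 16 days

16 days


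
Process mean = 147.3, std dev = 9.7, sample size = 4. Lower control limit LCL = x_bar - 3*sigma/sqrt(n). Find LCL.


LCL = 147.3 - 3 * 9.7 / sqrt(4)

132.75


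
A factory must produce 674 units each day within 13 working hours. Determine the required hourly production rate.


Formula: Production Rate = Daily Demand / Available Hours
Rate = 674 units/day / 13 hours/day
Rate = 51.8 units/hour

51.8 units/hour
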